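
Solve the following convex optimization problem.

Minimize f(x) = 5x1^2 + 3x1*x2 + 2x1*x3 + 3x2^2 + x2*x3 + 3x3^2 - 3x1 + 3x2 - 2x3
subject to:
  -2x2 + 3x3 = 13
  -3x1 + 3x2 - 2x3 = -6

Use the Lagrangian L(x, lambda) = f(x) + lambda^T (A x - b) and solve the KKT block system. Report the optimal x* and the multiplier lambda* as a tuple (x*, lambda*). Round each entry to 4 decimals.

Form the Lagrangian:
  L(x, lambda) = (1/2) x^T Q x + c^T x + lambda^T (A x - b)
Stationarity (grad_x L = 0): Q x + c + A^T lambda = 0.
Primal feasibility: A x = b.

This gives the KKT block system:
  [ Q   A^T ] [ x     ]   [-c ]
  [ A    0  ] [ lambda ] = [ b ]

Solving the linear system:
  x*      = (-1.4379, -0.9883, 3.6745)
  lambda* = (-8.2821, -4.3317)
  f(x*)   = 37.8383

x* = (-1.4379, -0.9883, 3.6745), lambda* = (-8.2821, -4.3317)


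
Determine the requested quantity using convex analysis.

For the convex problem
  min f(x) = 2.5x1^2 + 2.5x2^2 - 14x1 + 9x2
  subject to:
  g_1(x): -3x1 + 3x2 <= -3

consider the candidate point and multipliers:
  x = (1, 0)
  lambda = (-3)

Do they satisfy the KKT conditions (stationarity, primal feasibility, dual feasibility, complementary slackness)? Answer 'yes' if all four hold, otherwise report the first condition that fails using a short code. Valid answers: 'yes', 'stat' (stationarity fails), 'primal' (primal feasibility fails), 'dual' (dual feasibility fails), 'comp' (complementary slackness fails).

Gradient of f: grad f(x) = Q x + c = (-9, 9)
Constraint values g_i(x) = a_i^T x - b_i:
  g_1((1, 0)) = 0
Stationarity residual: grad f(x) + sum_i lambda_i a_i = (0, 0)
  -> stationarity OK
Primal feasibility (all g_i <= 0): OK
Dual feasibility (all lambda_i >= 0): FAILS
Complementary slackness (lambda_i * g_i(x) = 0 for all i): OK

Verdict: the first failing condition is dual_feasibility -> dual.

dual


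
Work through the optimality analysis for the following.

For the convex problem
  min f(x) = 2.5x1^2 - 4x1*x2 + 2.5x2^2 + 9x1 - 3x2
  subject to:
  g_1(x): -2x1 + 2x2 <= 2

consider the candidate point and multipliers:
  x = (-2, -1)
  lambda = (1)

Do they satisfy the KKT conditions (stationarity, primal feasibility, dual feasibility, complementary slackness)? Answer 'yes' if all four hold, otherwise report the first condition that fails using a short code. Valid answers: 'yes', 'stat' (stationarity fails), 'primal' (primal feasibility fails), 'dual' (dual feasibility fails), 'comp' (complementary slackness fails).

Gradient of f: grad f(x) = Q x + c = (3, 0)
Constraint values g_i(x) = a_i^T x - b_i:
  g_1((-2, -1)) = 0
Stationarity residual: grad f(x) + sum_i lambda_i a_i = (1, 2)
  -> stationarity FAILS
Primal feasibility (all g_i <= 0): OK
Dual feasibility (all lambda_i >= 0): OK
Complementary slackness (lambda_i * g_i(x) = 0 for all i): OK

Verdict: the first failing condition is stationarity -> stat.

stat


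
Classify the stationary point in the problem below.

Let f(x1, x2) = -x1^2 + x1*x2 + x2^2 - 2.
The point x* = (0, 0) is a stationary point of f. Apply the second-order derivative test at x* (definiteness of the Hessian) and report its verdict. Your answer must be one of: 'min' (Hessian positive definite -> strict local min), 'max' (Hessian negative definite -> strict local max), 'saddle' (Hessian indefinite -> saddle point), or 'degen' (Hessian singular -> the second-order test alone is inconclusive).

Compute the Hessian H = grad^2 f:
  H = [[-2, 1], [1, 2]]
Verify stationarity: grad f(x*) = H x* + g = (0, 0).
Eigenvalues of H: -2.2361, 2.2361.
Eigenvalues have mixed signs, so H is indefinite -> x* is a saddle point.

saddle


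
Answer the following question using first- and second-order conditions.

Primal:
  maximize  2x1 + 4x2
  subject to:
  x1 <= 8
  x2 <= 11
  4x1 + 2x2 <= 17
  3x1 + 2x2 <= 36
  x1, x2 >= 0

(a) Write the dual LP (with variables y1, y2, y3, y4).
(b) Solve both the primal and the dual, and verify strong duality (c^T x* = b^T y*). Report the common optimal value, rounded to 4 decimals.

The standard primal-dual pair for 'max c^T x s.t. A x <= b, x >= 0' is:
  Dual:  min b^T y  s.t.  A^T y >= c,  y >= 0.

So the dual LP is:
  minimize  8y1 + 11y2 + 17y3 + 36y4
  subject to:
    y1 + 4y3 + 3y4 >= 2
    y2 + 2y3 + 2y4 >= 4
    y1, y2, y3, y4 >= 0

Solving the primal: x* = (0, 8.5).
  primal value c^T x* = 34.
Solving the dual: y* = (0, 0, 2, 0).
  dual value b^T y* = 34.
Strong duality: c^T x* = b^T y*. Confirmed.

34


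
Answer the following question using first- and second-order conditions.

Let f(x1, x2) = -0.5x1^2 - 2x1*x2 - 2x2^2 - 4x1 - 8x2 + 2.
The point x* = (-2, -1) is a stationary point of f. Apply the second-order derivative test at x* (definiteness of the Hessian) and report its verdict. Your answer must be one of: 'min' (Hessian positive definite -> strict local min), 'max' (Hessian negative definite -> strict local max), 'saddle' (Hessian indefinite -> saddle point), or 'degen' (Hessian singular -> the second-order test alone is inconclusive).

Compute the Hessian H = grad^2 f:
  H = [[-1, -2], [-2, -4]]
Verify stationarity: grad f(x*) = H x* + g = (0, 0).
Eigenvalues of H: -5, 0.
H has a zero eigenvalue (singular; negative semidefinite but not definite), so H is neither positive definite, negative definite, nor indefinite. The second-order test alone is inconclusive -> degen.
(Indeed, f is constant along the null direction of H through x*, so x* is not a strict local extremum.)

degen


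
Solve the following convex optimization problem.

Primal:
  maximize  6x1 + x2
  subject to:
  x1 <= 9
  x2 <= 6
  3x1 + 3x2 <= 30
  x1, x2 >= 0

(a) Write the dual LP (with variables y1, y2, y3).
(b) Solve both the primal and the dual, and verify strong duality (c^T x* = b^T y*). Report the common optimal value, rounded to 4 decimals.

The standard primal-dual pair for 'max c^T x s.t. A x <= b, x >= 0' is:
  Dual:  min b^T y  s.t.  A^T y >= c,  y >= 0.

So the dual LP is:
  minimize  9y1 + 6y2 + 30y3
  subject to:
    y1 + 3y3 >= 6
    y2 + 3y3 >= 1
    y1, y2, y3 >= 0

Solving the primal: x* = (9, 1).
  primal value c^T x* = 55.
Solving the dual: y* = (5, 0, 0.3333).
  dual value b^T y* = 55.
Strong duality: c^T x* = b^T y*. Confirmed.

55


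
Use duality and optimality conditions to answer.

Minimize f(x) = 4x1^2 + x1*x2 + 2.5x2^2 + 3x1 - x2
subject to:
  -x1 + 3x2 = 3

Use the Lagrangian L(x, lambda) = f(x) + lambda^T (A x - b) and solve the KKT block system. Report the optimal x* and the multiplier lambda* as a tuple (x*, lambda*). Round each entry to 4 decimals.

Form the Lagrangian:
  L(x, lambda) = (1/2) x^T Q x + c^T x + lambda^T (A x - b)
Stationarity (grad_x L = 0): Q x + c + A^T lambda = 0.
Primal feasibility: A x = b.

This gives the KKT block system:
  [ Q   A^T ] [ x     ]   [-c ]
  [ A    0  ] [ lambda ] = [ b ]

Solving the linear system:
  x*      = (-0.5783, 0.8072)
  lambda* = (-0.8193)
  f(x*)   = -0.0422

x* = (-0.5783, 0.8072), lambda* = (-0.8193)


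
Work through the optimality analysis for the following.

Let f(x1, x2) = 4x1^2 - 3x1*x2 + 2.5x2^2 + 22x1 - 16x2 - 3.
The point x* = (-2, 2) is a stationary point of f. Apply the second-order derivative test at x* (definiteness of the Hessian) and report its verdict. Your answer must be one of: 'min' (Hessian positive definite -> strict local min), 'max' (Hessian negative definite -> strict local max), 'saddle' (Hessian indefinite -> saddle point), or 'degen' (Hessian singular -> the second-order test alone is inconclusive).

Compute the Hessian H = grad^2 f:
  H = [[8, -3], [-3, 5]]
Verify stationarity: grad f(x*) = H x* + g = (0, 0).
Eigenvalues of H: 3.1459, 9.8541.
Both eigenvalues > 0, so H is positive definite -> x* is a strict local min.

min


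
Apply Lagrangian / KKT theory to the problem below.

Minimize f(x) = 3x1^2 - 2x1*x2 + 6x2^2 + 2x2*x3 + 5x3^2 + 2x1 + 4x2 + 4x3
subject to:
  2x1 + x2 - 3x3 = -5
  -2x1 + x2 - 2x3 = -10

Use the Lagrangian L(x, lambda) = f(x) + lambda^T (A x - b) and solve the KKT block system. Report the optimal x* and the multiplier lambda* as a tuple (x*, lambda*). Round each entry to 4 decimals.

Form the Lagrangian:
  L(x, lambda) = (1/2) x^T Q x + c^T x + lambda^T (A x - b)
Stationarity (grad_x L = 0): Q x + c + A^T lambda = 0.
Primal feasibility: A x = b.

This gives the KKT block system:
  [ Q   A^T ] [ x     ]   [-c ]
  [ A    0  ] [ lambda ] = [ b ]

Solving the linear system:
  x*      = (1.8587, -1.4132, 2.4347)
  lambda* = (1.9085, 9.8977)
  f(x*)   = 58.1615

x* = (1.8587, -1.4132, 2.4347), lambda* = (1.9085, 9.8977)


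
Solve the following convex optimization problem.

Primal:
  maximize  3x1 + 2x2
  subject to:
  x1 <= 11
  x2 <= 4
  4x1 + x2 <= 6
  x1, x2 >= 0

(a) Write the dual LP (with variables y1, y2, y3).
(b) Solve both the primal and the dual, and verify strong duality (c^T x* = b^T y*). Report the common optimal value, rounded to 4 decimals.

The standard primal-dual pair for 'max c^T x s.t. A x <= b, x >= 0' is:
  Dual:  min b^T y  s.t.  A^T y >= c,  y >= 0.

So the dual LP is:
  minimize  11y1 + 4y2 + 6y3
  subject to:
    y1 + 4y3 >= 3
    y2 + y3 >= 2
    y1, y2, y3 >= 0

Solving the primal: x* = (0.5, 4).
  primal value c^T x* = 9.5.
Solving the dual: y* = (0, 1.25, 0.75).
  dual value b^T y* = 9.5.
Strong duality: c^T x* = b^T y*. Confirmed.

9.5


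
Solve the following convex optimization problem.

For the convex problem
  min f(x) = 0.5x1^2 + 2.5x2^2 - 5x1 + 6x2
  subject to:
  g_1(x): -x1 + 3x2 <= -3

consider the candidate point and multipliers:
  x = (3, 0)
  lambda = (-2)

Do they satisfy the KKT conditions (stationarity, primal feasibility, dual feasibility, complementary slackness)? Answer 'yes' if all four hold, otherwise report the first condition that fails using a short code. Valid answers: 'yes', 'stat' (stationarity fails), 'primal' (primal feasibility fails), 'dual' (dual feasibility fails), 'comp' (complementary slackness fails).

Gradient of f: grad f(x) = Q x + c = (-2, 6)
Constraint values g_i(x) = a_i^T x - b_i:
  g_1((3, 0)) = 0
Stationarity residual: grad f(x) + sum_i lambda_i a_i = (0, 0)
  -> stationarity OK
Primal feasibility (all g_i <= 0): OK
Dual feasibility (all lambda_i >= 0): FAILS
Complementary slackness (lambda_i * g_i(x) = 0 for all i): OK

Verdict: the first failing condition is dual_feasibility -> dual.

dual


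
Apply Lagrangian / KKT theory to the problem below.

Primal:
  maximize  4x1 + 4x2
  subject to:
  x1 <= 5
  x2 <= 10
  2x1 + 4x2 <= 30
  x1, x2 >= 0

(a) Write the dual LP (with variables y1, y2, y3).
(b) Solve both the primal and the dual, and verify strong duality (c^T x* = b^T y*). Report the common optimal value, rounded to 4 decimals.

The standard primal-dual pair for 'max c^T x s.t. A x <= b, x >= 0' is:
  Dual:  min b^T y  s.t.  A^T y >= c,  y >= 0.

So the dual LP is:
  minimize  5y1 + 10y2 + 30y3
  subject to:
    y1 + 2y3 >= 4
    y2 + 4y3 >= 4
    y1, y2, y3 >= 0

Solving the primal: x* = (5, 5).
  primal value c^T x* = 40.
Solving the dual: y* = (2, 0, 1).
  dual value b^T y* = 40.
Strong duality: c^T x* = b^T y*. Confirmed.

40


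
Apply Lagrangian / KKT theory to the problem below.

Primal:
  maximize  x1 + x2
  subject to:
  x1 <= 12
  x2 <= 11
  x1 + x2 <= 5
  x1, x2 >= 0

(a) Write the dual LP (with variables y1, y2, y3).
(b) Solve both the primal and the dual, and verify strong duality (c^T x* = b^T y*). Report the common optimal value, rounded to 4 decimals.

The standard primal-dual pair for 'max c^T x s.t. A x <= b, x >= 0' is:
  Dual:  min b^T y  s.t.  A^T y >= c,  y >= 0.

So the dual LP is:
  minimize  12y1 + 11y2 + 5y3
  subject to:
    y1 + y3 >= 1
    y2 + y3 >= 1
    y1, y2, y3 >= 0

Solving the primal: x* = (5, 0).
  primal value c^T x* = 5.
Solving the dual: y* = (0, 0, 1).
  dual value b^T y* = 5.
Strong duality: c^T x* = b^T y*. Confirmed.

5


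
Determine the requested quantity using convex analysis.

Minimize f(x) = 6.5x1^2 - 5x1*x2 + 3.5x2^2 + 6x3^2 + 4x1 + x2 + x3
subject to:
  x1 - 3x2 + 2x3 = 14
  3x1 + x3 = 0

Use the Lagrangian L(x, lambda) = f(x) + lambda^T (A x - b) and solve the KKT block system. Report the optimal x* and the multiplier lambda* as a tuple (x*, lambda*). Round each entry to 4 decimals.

Form the Lagrangian:
  L(x, lambda) = (1/2) x^T Q x + c^T x + lambda^T (A x - b)
Stationarity (grad_x L = 0): Q x + c + A^T lambda = 0.
Primal feasibility: A x = b.

This gives the KKT block system:
  [ Q   A^T ] [ x     ]   [-c ]
  [ A    0  ] [ lambda ] = [ b ]

Solving the linear system:
  x*      = (-0.4908, -3.8487, 1.4724)
  lambda* = (-7.8289, -3.0113)
  f(x*)   = 52.6322

x* = (-0.4908, -3.8487, 1.4724), lambda* = (-7.8289, -3.0113)


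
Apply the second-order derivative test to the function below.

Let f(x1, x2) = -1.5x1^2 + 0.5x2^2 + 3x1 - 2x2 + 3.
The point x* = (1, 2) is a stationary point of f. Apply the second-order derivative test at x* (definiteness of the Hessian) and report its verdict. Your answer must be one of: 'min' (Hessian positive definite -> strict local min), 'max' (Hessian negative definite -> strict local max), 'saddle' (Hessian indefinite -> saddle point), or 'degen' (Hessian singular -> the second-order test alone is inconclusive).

Compute the Hessian H = grad^2 f:
  H = [[-3, 0], [0, 1]]
Verify stationarity: grad f(x*) = H x* + g = (0, 0).
Eigenvalues of H: -3, 1.
Eigenvalues have mixed signs, so H is indefinite -> x* is a saddle point.

saddle


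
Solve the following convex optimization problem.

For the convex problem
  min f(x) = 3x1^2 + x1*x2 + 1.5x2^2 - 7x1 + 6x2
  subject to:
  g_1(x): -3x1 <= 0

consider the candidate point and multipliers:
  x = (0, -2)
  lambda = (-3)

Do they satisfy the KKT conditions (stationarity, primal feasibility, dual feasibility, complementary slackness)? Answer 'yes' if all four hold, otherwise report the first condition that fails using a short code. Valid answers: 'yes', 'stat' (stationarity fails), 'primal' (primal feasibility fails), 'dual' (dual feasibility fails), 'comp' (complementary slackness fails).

Gradient of f: grad f(x) = Q x + c = (-9, 0)
Constraint values g_i(x) = a_i^T x - b_i:
  g_1((0, -2)) = 0
Stationarity residual: grad f(x) + sum_i lambda_i a_i = (0, 0)
  -> stationarity OK
Primal feasibility (all g_i <= 0): OK
Dual feasibility (all lambda_i >= 0): FAILS
Complementary slackness (lambda_i * g_i(x) = 0 for all i): OK

Verdict: the first failing condition is dual_feasibility -> dual.

dual


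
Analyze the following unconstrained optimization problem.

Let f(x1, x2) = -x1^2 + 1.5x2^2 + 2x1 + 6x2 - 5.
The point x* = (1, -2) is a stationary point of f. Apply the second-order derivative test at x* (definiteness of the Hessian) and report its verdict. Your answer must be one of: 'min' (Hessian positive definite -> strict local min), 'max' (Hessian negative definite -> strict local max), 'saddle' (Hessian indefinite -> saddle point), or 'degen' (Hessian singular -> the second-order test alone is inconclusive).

Compute the Hessian H = grad^2 f:
  H = [[-2, 0], [0, 3]]
Verify stationarity: grad f(x*) = H x* + g = (0, 0).
Eigenvalues of H: -2, 3.
Eigenvalues have mixed signs, so H is indefinite -> x* is a saddle point.

saddle


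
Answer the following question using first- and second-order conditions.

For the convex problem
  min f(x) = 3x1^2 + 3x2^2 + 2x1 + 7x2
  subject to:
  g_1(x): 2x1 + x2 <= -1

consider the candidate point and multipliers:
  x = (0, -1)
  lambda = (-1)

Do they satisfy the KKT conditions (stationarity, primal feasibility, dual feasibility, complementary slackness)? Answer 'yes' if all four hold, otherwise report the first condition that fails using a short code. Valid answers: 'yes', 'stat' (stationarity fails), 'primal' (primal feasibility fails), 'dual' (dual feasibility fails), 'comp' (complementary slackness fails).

Gradient of f: grad f(x) = Q x + c = (2, 1)
Constraint values g_i(x) = a_i^T x - b_i:
  g_1((0, -1)) = 0
Stationarity residual: grad f(x) + sum_i lambda_i a_i = (0, 0)
  -> stationarity OK
Primal feasibility (all g_i <= 0): OK
Dual feasibility (all lambda_i >= 0): FAILS
Complementary slackness (lambda_i * g_i(x) = 0 for all i): OK

Verdict: the first failing condition is dual_feasibility -> dual.

dual


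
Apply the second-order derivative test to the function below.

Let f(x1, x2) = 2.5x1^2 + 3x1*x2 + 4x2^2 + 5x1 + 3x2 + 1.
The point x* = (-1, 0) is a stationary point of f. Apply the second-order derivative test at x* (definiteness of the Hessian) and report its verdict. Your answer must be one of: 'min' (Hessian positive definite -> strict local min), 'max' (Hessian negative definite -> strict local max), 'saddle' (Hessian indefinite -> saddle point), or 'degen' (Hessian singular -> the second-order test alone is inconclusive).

Compute the Hessian H = grad^2 f:
  H = [[5, 3], [3, 8]]
Verify stationarity: grad f(x*) = H x* + g = (0, 0).
Eigenvalues of H: 3.1459, 9.8541.
Both eigenvalues > 0, so H is positive definite -> x* is a strict local min.

min


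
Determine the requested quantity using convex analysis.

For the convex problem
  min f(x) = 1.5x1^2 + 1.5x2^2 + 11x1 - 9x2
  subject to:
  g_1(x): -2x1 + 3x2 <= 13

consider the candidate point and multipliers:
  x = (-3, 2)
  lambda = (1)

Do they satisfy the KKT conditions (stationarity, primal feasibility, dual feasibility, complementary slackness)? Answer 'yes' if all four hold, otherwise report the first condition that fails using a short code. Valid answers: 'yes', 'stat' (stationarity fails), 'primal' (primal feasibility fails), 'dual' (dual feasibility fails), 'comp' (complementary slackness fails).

Gradient of f: grad f(x) = Q x + c = (2, -3)
Constraint values g_i(x) = a_i^T x - b_i:
  g_1((-3, 2)) = -1
Stationarity residual: grad f(x) + sum_i lambda_i a_i = (0, 0)
  -> stationarity OK
Primal feasibility (all g_i <= 0): OK
Dual feasibility (all lambda_i >= 0): OK
Complementary slackness (lambda_i * g_i(x) = 0 for all i): FAILS

Verdict: the first failing condition is complementary_slackness -> comp.

comp


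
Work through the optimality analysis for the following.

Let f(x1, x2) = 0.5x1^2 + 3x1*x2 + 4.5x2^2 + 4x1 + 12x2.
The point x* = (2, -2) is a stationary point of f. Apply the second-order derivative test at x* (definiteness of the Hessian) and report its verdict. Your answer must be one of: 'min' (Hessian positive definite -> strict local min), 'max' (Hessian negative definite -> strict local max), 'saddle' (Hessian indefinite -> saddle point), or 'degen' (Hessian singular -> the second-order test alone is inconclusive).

Compute the Hessian H = grad^2 f:
  H = [[1, 3], [3, 9]]
Verify stationarity: grad f(x*) = H x* + g = (0, 0).
Eigenvalues of H: 0, 10.
H has a zero eigenvalue (singular; positive semidefinite but not definite), so H is neither positive definite, negative definite, nor indefinite. The second-order test alone is inconclusive -> degen.
(Indeed, f is constant along the null direction of H through x*, so x* is not a strict local extremum.)

degen


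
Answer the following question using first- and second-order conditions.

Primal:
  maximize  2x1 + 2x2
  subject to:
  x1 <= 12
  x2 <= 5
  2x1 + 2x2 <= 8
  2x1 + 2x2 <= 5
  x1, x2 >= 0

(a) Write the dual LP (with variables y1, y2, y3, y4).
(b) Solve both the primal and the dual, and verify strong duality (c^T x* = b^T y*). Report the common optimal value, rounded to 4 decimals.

The standard primal-dual pair for 'max c^T x s.t. A x <= b, x >= 0' is:
  Dual:  min b^T y  s.t.  A^T y >= c,  y >= 0.

So the dual LP is:
  minimize  12y1 + 5y2 + 8y3 + 5y4
  subject to:
    y1 + 2y3 + 2y4 >= 2
    y2 + 2y3 + 2y4 >= 2
    y1, y2, y3, y4 >= 0

Solving the primal: x* = (2.5, 0).
  primal value c^T x* = 5.
Solving the dual: y* = (0, 0, 0, 1).
  dual value b^T y* = 5.
Strong duality: c^T x* = b^T y*. Confirmed.

5


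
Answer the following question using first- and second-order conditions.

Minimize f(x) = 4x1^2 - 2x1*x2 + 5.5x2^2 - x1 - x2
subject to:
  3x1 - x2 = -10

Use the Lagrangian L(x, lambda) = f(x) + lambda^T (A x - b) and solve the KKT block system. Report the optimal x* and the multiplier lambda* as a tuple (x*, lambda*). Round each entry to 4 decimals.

Form the Lagrangian:
  L(x, lambda) = (1/2) x^T Q x + c^T x + lambda^T (A x - b)
Stationarity (grad_x L = 0): Q x + c + A^T lambda = 0.
Primal feasibility: A x = b.

This gives the KKT block system:
  [ Q   A^T ] [ x     ]   [-c ]
  [ A    0  ] [ lambda ] = [ b ]

Solving the linear system:
  x*      = (-3.2211, 0.3368)
  lambda* = (9.1474)
  f(x*)   = 47.1789

x* = (-3.2211, 0.3368), lambda* = (9.1474)


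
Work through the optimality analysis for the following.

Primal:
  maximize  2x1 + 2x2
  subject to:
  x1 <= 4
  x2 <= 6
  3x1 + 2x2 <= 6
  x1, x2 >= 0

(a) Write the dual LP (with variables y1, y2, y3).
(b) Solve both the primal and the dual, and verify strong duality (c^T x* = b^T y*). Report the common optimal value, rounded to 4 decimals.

The standard primal-dual pair for 'max c^T x s.t. A x <= b, x >= 0' is:
  Dual:  min b^T y  s.t.  A^T y >= c,  y >= 0.

So the dual LP is:
  minimize  4y1 + 6y2 + 6y3
  subject to:
    y1 + 3y3 >= 2
    y2 + 2y3 >= 2
    y1, y2, y3 >= 0

Solving the primal: x* = (0, 3).
  primal value c^T x* = 6.
Solving the dual: y* = (0, 0, 1).
  dual value b^T y* = 6.
Strong duality: c^T x* = b^T y*. Confirmed.

6


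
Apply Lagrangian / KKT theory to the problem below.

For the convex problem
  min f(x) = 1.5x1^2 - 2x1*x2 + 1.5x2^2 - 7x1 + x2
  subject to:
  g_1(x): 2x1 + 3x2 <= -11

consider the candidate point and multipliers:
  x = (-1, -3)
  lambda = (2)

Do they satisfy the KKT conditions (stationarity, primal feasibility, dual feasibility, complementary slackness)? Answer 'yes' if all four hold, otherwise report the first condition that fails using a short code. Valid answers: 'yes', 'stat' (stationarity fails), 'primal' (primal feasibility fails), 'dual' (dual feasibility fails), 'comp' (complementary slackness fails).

Gradient of f: grad f(x) = Q x + c = (-4, -6)
Constraint values g_i(x) = a_i^T x - b_i:
  g_1((-1, -3)) = 0
Stationarity residual: grad f(x) + sum_i lambda_i a_i = (0, 0)
  -> stationarity OK
Primal feasibility (all g_i <= 0): OK
Dual feasibility (all lambda_i >= 0): OK
Complementary slackness (lambda_i * g_i(x) = 0 for all i): OK

Verdict: yes, KKT holds.

yes


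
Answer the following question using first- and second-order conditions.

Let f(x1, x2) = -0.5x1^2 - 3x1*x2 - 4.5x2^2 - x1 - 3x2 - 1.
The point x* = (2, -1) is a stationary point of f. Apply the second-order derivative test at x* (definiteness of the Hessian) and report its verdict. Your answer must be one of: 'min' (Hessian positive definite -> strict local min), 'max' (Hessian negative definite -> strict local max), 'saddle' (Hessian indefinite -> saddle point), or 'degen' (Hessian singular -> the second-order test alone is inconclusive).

Compute the Hessian H = grad^2 f:
  H = [[-1, -3], [-3, -9]]
Verify stationarity: grad f(x*) = H x* + g = (0, 0).
Eigenvalues of H: -10, 0.
H has a zero eigenvalue (singular; negative semidefinite but not definite), so H is neither positive definite, negative definite, nor indefinite. The second-order test alone is inconclusive -> degen.
(Indeed, f is constant along the null direction of H through x*, so x* is not a strict local extremum.)

degen


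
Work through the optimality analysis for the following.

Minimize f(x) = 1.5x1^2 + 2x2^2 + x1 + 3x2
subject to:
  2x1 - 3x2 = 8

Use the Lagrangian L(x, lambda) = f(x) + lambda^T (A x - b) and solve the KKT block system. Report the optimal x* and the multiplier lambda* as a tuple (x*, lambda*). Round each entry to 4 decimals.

Form the Lagrangian:
  L(x, lambda) = (1/2) x^T Q x + c^T x + lambda^T (A x - b)
Stationarity (grad_x L = 0): Q x + c + A^T lambda = 0.
Primal feasibility: A x = b.

This gives the KKT block system:
  [ Q   A^T ] [ x     ]   [-c ]
  [ A    0  ] [ lambda ] = [ b ]

Solving the linear system:
  x*      = (0.8605, -2.093)
  lambda* = (-1.7907)
  f(x*)   = 4.4535

x* = (0.8605, -2.093), lambda* = (-1.7907)


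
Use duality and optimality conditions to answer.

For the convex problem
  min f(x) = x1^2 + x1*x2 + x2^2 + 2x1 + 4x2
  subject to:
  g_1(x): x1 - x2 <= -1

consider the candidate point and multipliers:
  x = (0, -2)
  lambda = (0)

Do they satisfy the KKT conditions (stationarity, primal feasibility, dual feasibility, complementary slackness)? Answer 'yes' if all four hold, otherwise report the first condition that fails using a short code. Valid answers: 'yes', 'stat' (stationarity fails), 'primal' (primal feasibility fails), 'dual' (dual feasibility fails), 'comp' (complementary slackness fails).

Gradient of f: grad f(x) = Q x + c = (0, 0)
Constraint values g_i(x) = a_i^T x - b_i:
  g_1((0, -2)) = 3
Stationarity residual: grad f(x) + sum_i lambda_i a_i = (0, 0)
  -> stationarity OK
Primal feasibility (all g_i <= 0): FAILS
Dual feasibility (all lambda_i >= 0): OK
Complementary slackness (lambda_i * g_i(x) = 0 for all i): OK

Verdict: the first failing condition is primal_feasibility -> primal.

primal


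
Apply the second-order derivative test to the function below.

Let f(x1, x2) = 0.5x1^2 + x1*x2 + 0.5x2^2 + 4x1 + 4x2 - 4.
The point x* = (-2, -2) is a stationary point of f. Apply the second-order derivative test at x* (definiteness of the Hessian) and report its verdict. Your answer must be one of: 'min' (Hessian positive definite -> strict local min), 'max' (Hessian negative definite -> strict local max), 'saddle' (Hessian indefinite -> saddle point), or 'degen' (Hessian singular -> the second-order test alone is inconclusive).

Compute the Hessian H = grad^2 f:
  H = [[1, 1], [1, 1]]
Verify stationarity: grad f(x*) = H x* + g = (0, 0).
Eigenvalues of H: 0, 2.
H has a zero eigenvalue (singular; positive semidefinite but not definite), so H is neither positive definite, negative definite, nor indefinite. The second-order test alone is inconclusive -> degen.
(Indeed, f is constant along the null direction of H through x*, so x* is not a strict local extremum.)

degen


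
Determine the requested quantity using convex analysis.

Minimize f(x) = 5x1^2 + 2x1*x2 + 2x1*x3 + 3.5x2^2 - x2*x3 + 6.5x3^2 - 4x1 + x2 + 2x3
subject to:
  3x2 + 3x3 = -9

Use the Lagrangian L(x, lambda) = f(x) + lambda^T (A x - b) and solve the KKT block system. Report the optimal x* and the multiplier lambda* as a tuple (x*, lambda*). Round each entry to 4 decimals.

Form the Lagrangian:
  L(x, lambda) = (1/2) x^T Q x + c^T x + lambda^T (A x - b)
Stationarity (grad_x L = 0): Q x + c + A^T lambda = 0.
Primal feasibility: A x = b.

This gives the KKT block system:
  [ Q   A^T ] [ x     ]   [-c ]
  [ A    0  ] [ lambda ] = [ b ]

Solving the linear system:
  x*      = (1, -1.8636, -1.1364)
  lambda* = (2.9697)
  f(x*)   = 9.2955

x* = (1, -1.8636, -1.1364), lambda* = (2.9697)


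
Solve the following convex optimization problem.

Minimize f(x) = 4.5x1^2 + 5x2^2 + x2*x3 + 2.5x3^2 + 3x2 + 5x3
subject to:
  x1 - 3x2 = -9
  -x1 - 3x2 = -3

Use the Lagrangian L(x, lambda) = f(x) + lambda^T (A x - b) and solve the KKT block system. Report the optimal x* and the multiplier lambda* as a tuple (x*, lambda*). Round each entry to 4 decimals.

Form the Lagrangian:
  L(x, lambda) = (1/2) x^T Q x + c^T x + lambda^T (A x - b)
Stationarity (grad_x L = 0): Q x + c + A^T lambda = 0.
Primal feasibility: A x = b.

This gives the KKT block system:
  [ Q   A^T ] [ x     ]   [-c ]
  [ A    0  ] [ lambda ] = [ b ]

Solving the linear system:
  x*      = (-3, 2, -1.4)
  lambda* = (17.1, -9.9)
  f(x*)   = 61.6

x* = (-3, 2, -1.4), lambda* = (17.1, -9.9)


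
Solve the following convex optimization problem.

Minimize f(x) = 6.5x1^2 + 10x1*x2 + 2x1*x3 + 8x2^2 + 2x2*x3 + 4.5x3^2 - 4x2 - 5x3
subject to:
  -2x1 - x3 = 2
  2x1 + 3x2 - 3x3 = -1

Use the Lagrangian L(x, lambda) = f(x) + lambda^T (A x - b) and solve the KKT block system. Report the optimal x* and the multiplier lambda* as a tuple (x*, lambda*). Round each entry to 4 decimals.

Form the Lagrangian:
  L(x, lambda) = (1/2) x^T Q x + c^T x + lambda^T (A x - b)
Stationarity (grad_x L = 0): Q x + c + A^T lambda = 0.
Primal feasibility: A x = b.

This gives the KKT block system:
  [ Q   A^T ] [ x     ]   [-c ]
  [ A    0  ] [ lambda ] = [ b ]

Solving the linear system:
  x*      = (-1.2127, 0.9005, 0.4253)
  lambda* = (-2.6652, 0.2896)
  f(x*)   = -0.0543

x* = (-1.2127, 0.9005, 0.4253), lambda* = (-2.6652, 0.2896)


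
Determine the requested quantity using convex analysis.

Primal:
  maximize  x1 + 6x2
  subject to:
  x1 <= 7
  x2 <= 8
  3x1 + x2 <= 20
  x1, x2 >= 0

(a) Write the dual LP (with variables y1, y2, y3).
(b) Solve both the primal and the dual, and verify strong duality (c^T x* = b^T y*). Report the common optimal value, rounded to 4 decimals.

The standard primal-dual pair for 'max c^T x s.t. A x <= b, x >= 0' is:
  Dual:  min b^T y  s.t.  A^T y >= c,  y >= 0.

So the dual LP is:
  minimize  7y1 + 8y2 + 20y3
  subject to:
    y1 + 3y3 >= 1
    y2 + y3 >= 6
    y1, y2, y3 >= 0

Solving the primal: x* = (4, 8).
  primal value c^T x* = 52.
Solving the dual: y* = (0, 5.6667, 0.3333).
  dual value b^T y* = 52.
Strong duality: c^T x* = b^T y*. Confirmed.

52


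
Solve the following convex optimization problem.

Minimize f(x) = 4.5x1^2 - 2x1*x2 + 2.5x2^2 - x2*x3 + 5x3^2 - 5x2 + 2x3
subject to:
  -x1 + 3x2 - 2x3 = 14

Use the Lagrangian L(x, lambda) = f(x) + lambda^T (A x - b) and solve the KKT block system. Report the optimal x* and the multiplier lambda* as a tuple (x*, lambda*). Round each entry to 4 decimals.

Form the Lagrangian:
  L(x, lambda) = (1/2) x^T Q x + c^T x + lambda^T (A x - b)
Stationarity (grad_x L = 0): Q x + c + A^T lambda = 0.
Primal feasibility: A x = b.

This gives the KKT block system:
  [ Q   A^T ] [ x     ]   [-c ]
  [ A    0  ] [ lambda ] = [ b ]

Solving the linear system:
  x*      = (0.3337, 4.2042, -0.8605)
  lambda* = (-5.4047)
  f(x*)   = 26.462

x* = (0.3337, 4.2042, -0.8605), lambda* = (-5.4047)


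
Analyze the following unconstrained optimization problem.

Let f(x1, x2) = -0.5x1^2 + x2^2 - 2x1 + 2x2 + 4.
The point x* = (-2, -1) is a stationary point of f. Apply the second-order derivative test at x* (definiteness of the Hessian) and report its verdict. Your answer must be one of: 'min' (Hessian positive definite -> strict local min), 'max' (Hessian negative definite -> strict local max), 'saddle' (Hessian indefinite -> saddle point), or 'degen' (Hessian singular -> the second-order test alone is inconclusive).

Compute the Hessian H = grad^2 f:
  H = [[-1, 0], [0, 2]]
Verify stationarity: grad f(x*) = H x* + g = (0, 0).
Eigenvalues of H: -1, 2.
Eigenvalues have mixed signs, so H is indefinite -> x* is a saddle point.

saddle


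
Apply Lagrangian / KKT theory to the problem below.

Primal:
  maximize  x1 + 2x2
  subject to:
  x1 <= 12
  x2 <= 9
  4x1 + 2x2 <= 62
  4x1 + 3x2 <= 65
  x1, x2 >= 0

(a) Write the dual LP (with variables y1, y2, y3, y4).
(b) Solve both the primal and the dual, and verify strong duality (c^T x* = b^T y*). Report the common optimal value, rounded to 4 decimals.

The standard primal-dual pair for 'max c^T x s.t. A x <= b, x >= 0' is:
  Dual:  min b^T y  s.t.  A^T y >= c,  y >= 0.

So the dual LP is:
  minimize  12y1 + 9y2 + 62y3 + 65y4
  subject to:
    y1 + 4y3 + 4y4 >= 1
    y2 + 2y3 + 3y4 >= 2
    y1, y2, y3, y4 >= 0

Solving the primal: x* = (9.5, 9).
  primal value c^T x* = 27.5.
Solving the dual: y* = (0, 1.25, 0, 0.25).
  dual value b^T y* = 27.5.
Strong duality: c^T x* = b^T y*. Confirmed.

27.5


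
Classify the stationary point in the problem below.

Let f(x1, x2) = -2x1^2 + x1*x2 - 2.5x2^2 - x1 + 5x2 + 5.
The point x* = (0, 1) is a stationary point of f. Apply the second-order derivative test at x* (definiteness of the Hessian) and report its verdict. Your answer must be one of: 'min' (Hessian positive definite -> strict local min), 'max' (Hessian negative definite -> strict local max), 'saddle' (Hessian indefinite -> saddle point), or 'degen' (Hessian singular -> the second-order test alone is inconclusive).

Compute the Hessian H = grad^2 f:
  H = [[-4, 1], [1, -5]]
Verify stationarity: grad f(x*) = H x* + g = (0, 0).
Eigenvalues of H: -5.618, -3.382.
Both eigenvalues < 0, so H is negative definite -> x* is a strict local max.

max


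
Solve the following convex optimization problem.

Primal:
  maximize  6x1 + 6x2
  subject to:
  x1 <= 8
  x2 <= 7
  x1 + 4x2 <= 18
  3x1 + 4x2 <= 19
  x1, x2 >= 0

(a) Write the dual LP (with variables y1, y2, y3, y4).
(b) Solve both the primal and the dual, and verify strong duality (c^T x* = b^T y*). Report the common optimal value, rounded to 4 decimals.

The standard primal-dual pair for 'max c^T x s.t. A x <= b, x >= 0' is:
  Dual:  min b^T y  s.t.  A^T y >= c,  y >= 0.

So the dual LP is:
  minimize  8y1 + 7y2 + 18y3 + 19y4
  subject to:
    y1 + y3 + 3y4 >= 6
    y2 + 4y3 + 4y4 >= 6
    y1, y2, y3, y4 >= 0

Solving the primal: x* = (6.3333, 0).
  primal value c^T x* = 38.
Solving the dual: y* = (0, 0, 0, 2).
  dual value b^T y* = 38.
Strong duality: c^T x* = b^T y*. Confirmed.

38


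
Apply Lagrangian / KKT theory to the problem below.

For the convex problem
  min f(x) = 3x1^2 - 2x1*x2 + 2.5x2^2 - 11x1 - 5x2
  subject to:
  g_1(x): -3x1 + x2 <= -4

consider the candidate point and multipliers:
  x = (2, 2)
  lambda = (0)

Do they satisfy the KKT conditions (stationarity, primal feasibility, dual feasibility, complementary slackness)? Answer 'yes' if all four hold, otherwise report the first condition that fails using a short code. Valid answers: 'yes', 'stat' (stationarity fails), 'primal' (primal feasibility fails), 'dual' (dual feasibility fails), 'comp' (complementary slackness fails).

Gradient of f: grad f(x) = Q x + c = (-3, 1)
Constraint values g_i(x) = a_i^T x - b_i:
  g_1((2, 2)) = 0
Stationarity residual: grad f(x) + sum_i lambda_i a_i = (-3, 1)
  -> stationarity FAILS
Primal feasibility (all g_i <= 0): OK
Dual feasibility (all lambda_i >= 0): OK
Complementary slackness (lambda_i * g_i(x) = 0 for all i): OK

Verdict: the first failing condition is stationarity -> stat.

stat


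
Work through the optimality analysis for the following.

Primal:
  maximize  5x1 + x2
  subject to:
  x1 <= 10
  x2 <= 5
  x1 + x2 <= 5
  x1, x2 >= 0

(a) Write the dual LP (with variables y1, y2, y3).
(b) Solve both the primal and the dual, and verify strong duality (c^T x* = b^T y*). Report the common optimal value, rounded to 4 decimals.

The standard primal-dual pair for 'max c^T x s.t. A x <= b, x >= 0' is:
  Dual:  min b^T y  s.t.  A^T y >= c,  y >= 0.

So the dual LP is:
  minimize  10y1 + 5y2 + 5y3
  subject to:
    y1 + y3 >= 5
    y2 + y3 >= 1
    y1, y2, y3 >= 0

Solving the primal: x* = (5, 0).
  primal value c^T x* = 25.
Solving the dual: y* = (0, 0, 5).
  dual value b^T y* = 25.
Strong duality: c^T x* = b^T y*. Confirmed.

25


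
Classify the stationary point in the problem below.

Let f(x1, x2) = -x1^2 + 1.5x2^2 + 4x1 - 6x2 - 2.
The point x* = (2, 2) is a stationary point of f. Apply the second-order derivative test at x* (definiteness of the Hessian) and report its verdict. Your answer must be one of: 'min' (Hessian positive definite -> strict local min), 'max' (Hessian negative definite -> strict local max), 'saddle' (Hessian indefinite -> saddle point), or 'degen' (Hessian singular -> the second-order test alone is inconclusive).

Compute the Hessian H = grad^2 f:
  H = [[-2, 0], [0, 3]]
Verify stationarity: grad f(x*) = H x* + g = (0, 0).
Eigenvalues of H: -2, 3.
Eigenvalues have mixed signs, so H is indefinite -> x* is a saddle point.

saddle


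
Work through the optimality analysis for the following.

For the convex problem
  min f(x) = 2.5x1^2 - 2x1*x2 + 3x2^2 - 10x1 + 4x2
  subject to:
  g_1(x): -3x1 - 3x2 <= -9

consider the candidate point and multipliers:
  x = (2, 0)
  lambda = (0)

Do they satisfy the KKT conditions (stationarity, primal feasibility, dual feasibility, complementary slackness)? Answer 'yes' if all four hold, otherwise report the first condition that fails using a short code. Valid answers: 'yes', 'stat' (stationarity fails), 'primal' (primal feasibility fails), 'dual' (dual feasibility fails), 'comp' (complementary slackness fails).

Gradient of f: grad f(x) = Q x + c = (0, 0)
Constraint values g_i(x) = a_i^T x - b_i:
  g_1((2, 0)) = 3
Stationarity residual: grad f(x) + sum_i lambda_i a_i = (0, 0)
  -> stationarity OK
Primal feasibility (all g_i <= 0): FAILS
Dual feasibility (all lambda_i >= 0): OK
Complementary slackness (lambda_i * g_i(x) = 0 for all i): OK

Verdict: the first failing condition is primal_feasibility -> primal.

primal


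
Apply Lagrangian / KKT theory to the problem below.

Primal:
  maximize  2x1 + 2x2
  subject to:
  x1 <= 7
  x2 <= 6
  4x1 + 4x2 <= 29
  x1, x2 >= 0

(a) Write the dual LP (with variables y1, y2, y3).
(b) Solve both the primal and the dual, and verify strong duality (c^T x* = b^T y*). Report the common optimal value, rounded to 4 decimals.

The standard primal-dual pair for 'max c^T x s.t. A x <= b, x >= 0' is:
  Dual:  min b^T y  s.t.  A^T y >= c,  y >= 0.

So the dual LP is:
  minimize  7y1 + 6y2 + 29y3
  subject to:
    y1 + 4y3 >= 2
    y2 + 4y3 >= 2
    y1, y2, y3 >= 0

Solving the primal: x* = (1.25, 6).
  primal value c^T x* = 14.5.
Solving the dual: y* = (0, 0, 0.5).
  dual value b^T y* = 14.5.
Strong duality: c^T x* = b^T y*. Confirmed.

14.5


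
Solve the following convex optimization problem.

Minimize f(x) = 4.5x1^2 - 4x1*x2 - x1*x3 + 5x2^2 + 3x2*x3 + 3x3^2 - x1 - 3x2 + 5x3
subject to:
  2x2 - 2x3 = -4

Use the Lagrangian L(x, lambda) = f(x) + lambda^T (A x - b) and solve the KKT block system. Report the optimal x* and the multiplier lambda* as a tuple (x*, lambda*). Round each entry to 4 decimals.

Form the Lagrangian:
  L(x, lambda) = (1/2) x^T Q x + c^T x + lambda^T (A x - b)
Stationarity (grad_x L = 0): Q x + c + A^T lambda = 0.
Primal feasibility: A x = b.

This gives the KKT block system:
  [ Q   A^T ] [ x     ]   [-c ]
  [ A    0  ] [ lambda ] = [ b ]

Solving the linear system:
  x*      = (-0.1965, -0.9538, 1.0462)
  lambda* = (4.3064)
  f(x*)   = 12.7572

x* = (-0.1965, -0.9538, 1.0462), lambda* = (4.3064)


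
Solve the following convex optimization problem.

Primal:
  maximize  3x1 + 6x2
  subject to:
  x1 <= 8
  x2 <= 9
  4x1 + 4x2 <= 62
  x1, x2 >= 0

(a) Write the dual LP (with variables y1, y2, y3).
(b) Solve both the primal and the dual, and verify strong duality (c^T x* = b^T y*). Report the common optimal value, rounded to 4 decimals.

The standard primal-dual pair for 'max c^T x s.t. A x <= b, x >= 0' is:
  Dual:  min b^T y  s.t.  A^T y >= c,  y >= 0.

So the dual LP is:
  minimize  8y1 + 9y2 + 62y3
  subject to:
    y1 + 4y3 >= 3
    y2 + 4y3 >= 6
    y1, y2, y3 >= 0

Solving the primal: x* = (6.5, 9).
  primal value c^T x* = 73.5.
Solving the dual: y* = (0, 3, 0.75).
  dual value b^T y* = 73.5.
Strong duality: c^T x* = b^T y*. Confirmed.

73.5


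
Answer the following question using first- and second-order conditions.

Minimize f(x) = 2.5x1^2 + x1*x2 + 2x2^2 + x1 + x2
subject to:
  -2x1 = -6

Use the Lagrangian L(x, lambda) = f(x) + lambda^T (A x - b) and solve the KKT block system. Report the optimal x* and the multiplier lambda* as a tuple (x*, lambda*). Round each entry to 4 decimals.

Form the Lagrangian:
  L(x, lambda) = (1/2) x^T Q x + c^T x + lambda^T (A x - b)
Stationarity (grad_x L = 0): Q x + c + A^T lambda = 0.
Primal feasibility: A x = b.

This gives the KKT block system:
  [ Q   A^T ] [ x     ]   [-c ]
  [ A    0  ] [ lambda ] = [ b ]

Solving the linear system:
  x*      = (3, -1)
  lambda* = (7.5)
  f(x*)   = 23.5

x* = (3, -1), lambda* = (7.5)


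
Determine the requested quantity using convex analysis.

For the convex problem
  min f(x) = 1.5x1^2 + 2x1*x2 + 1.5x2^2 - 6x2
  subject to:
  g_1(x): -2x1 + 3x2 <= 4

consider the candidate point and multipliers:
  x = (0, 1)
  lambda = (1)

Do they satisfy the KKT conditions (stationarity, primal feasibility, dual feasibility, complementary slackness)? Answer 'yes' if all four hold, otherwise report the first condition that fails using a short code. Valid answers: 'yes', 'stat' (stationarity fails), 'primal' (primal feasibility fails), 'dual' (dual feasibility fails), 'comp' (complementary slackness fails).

Gradient of f: grad f(x) = Q x + c = (2, -3)
Constraint values g_i(x) = a_i^T x - b_i:
  g_1((0, 1)) = -1
Stationarity residual: grad f(x) + sum_i lambda_i a_i = (0, 0)
  -> stationarity OK
Primal feasibility (all g_i <= 0): OK
Dual feasibility (all lambda_i >= 0): OK
Complementary slackness (lambda_i * g_i(x) = 0 for all i): FAILS

Verdict: the first failing condition is complementary_slackness -> comp.

comp
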